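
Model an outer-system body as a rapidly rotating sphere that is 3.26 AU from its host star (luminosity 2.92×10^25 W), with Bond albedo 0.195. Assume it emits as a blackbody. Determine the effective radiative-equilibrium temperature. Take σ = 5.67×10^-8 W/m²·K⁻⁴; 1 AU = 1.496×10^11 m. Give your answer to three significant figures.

76.7 K

d = 3.26 × 1.496×10^11 m = 4.877×10^11 m.
Flux at the orbit: S = L/(4πd²) = 2.92×10^25/(4π·(4.88×10^11)²) = 9.770 W/m².
The planet absorbs (1−α)S over its disc πR² and re-emits over 4πR², so the mean absorbed flux is (1−0.195)·9.770/4 = 1.966 W/m².
Balancing against σT⁴: T = (1.966/5.67×10⁻⁸)^(1/4) = 76.74 K.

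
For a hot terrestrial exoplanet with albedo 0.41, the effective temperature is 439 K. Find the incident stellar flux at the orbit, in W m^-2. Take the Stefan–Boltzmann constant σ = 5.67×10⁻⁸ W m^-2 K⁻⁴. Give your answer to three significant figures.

14300 W m^-2

Invert the energy balance for S: S = 4σT⁴/(1−α).
σT⁴ = 5.67×10⁻⁸·(439)⁴ = 2106 W m^-2.
So S = 4×2106/(1−0.41) = 14280 W m^-2.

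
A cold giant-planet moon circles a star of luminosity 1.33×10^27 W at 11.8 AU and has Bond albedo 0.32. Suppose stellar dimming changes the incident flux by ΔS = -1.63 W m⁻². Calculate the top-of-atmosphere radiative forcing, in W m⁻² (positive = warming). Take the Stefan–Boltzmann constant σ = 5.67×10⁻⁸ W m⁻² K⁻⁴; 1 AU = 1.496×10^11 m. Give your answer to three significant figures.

Orbital distance: d = 11.8 AU = 1.765×10^12 m.
S = L/(4πd²) = 33.96 W m⁻².
TOA radiative forcing: ΔF = (1−α)ΔS/4 = 0.68·(-1.63)/4 = -0.2771 W m⁻².

-0.277 W m⁻²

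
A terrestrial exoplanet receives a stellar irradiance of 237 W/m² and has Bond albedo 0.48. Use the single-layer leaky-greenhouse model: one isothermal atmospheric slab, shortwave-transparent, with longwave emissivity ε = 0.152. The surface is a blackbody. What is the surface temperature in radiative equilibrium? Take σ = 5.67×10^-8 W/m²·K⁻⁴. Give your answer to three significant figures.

Effective emission temperature (TOA balance): σT_e⁴ = S(1−α)/4 = 30.81 W/m² → T_e = 152.7 K.
Surface balance with a leaky layer gives σT_s⁴ = σT_e⁴·2/(2−ε), so T_s = T_e·[2/(2−0.152)]^(1/4) = 155.7 K.

156 K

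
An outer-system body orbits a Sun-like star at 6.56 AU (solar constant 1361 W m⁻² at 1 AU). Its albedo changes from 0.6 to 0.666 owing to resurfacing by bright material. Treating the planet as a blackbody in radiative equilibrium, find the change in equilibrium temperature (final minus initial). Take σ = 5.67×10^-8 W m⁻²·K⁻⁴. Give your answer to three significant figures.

-3.81 kelvin

Flux at the orbit: S = 1361/(6.56)² = 31.63 W m⁻².
With α = 0.6, T₁ = 86.42 K.
After:  T₂ = [31.63·0.334/(4σ)]^(1/4) = 82.61 K.
Change: 82.61 − 86.42 = -3.809 K.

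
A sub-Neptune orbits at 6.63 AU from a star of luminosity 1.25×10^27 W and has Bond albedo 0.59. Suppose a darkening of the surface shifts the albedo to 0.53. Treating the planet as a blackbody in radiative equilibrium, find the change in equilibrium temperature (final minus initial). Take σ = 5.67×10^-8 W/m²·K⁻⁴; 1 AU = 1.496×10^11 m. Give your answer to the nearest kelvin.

4 K

d = 6.63 × 1.496×10^11 m = 9.918×10^11 m.
Spreading L over a sphere of radius d: S = 1.25×10^27/(4π·9.92×10^11²) = 101.1 W/m².
With α = 0.59, T₁ = 116.3 K.
With α = 0.53, T₂ = 120.3 K.
ΔT = T₂ − T₁ = 4.039 K.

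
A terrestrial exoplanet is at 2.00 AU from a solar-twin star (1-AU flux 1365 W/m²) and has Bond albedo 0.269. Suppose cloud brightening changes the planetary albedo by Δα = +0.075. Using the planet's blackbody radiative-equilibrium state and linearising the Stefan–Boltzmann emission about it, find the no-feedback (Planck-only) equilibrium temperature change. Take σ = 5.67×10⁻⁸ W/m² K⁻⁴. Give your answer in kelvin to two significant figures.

By the inverse-square law, S = 1365/2.00² = 341.2 W/m².
Reference equilibrium: T_e = [S(1−α)/(4σ)]^(1/4) = 182.1 K.
ΔF = −(S/4)Δα = −(341.2/4)×(+0.075) = -6.398 W/m².
Planck response: λ_P = 4σT_e³ = 4·5.67×10⁻⁸·(182.1)³ = 1.370 W/m²/K.
ΔT₀ = ΔF/λ_P = -6.398/1.370 = -4.67 K.

-4.7 K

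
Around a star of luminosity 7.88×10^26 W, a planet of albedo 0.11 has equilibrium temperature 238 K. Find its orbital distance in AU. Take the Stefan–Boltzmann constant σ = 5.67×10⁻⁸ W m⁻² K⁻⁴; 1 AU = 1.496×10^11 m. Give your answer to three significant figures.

The flux needed for this T is 4σT⁴/(1−0.11) = 817.6 W m⁻².
Then d = [L/(4πS)]^(1/2) = 2.769×10^11 m, i.e. 1.851 AU.

1.85 AU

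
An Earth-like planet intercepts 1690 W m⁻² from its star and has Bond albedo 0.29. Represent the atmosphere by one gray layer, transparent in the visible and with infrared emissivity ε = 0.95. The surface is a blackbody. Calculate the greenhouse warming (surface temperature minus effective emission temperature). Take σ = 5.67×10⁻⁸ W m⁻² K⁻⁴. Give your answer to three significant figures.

Effective emission temperature (TOA balance): σT_e⁴ = S(1−α)/4 = 300.0 W m⁻² → T_e = 269.7 K.
The surface balance (absorbed SW + ε·downward IR = σT_s⁴) with T_a⁴ = T_s⁴/2 reduces to T_s = T_e·[2/(2−ε)]^¼ = 316.8 K.
The atmosphere warms the surface by 47.14 K.

47.1 K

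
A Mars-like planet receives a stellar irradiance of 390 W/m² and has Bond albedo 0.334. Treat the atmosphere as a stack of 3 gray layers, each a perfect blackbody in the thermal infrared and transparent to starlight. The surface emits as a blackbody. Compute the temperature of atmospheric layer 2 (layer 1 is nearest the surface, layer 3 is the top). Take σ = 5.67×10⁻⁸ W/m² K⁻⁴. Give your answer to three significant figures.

The effective emission temperature is T_e = [S(1−α)/(4σ)]^¼ = 184.0 K.
In the N-layer model, layer k (counted from the surface) has T_k = (N+1−k)^(1/4)·T_e.
With k = 2: T_2 = (3+1−2)^¼·184.0 K = 218.8 K.

219 K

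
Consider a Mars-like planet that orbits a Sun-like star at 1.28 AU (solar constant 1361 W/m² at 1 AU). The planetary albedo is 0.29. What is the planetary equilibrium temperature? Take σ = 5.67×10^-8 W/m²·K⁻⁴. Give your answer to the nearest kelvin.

226 kelvin

Irradiance scales as 1/d², so S = 1361 W/m² × (1/1.28)² = 830.7 W/m².
Absorbed flux (global mean): S(1−α)/4 = 830.7·0.71/4 = 147.4 W/m².
Balancing against σT⁴: T = (147.4/5.67×10⁻⁸)^(1/4) = 225.8 K.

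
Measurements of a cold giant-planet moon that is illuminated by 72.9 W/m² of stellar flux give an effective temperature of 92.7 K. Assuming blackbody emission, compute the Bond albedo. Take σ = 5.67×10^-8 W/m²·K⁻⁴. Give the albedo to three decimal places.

Rearranging the radiative balance, α = 1 − 4σT⁴/S.
σT⁴ = 4.187 W/m², so 4σT⁴ = 16.75 W/m².
Hence α = 1 − 16.75/72.90 = 0.7703.

0.770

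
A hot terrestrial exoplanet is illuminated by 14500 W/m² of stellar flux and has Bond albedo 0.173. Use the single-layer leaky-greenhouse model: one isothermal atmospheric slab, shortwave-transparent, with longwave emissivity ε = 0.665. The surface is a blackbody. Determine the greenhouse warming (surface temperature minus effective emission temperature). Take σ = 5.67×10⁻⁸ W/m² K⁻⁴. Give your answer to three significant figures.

51.0 kelvin

At the top of the atmosphere, σT_e⁴ = S(1−α)/4 = 2998 W/m², giving T_e = 479.5 K.
Surface balance with a leaky layer gives σT_s⁴ = σT_e⁴·2/(2−ε), so T_s = T_e·[2/(2−0.665)]^(1/4) = 530.5 K.
The atmosphere warms the surface by 50.99 K.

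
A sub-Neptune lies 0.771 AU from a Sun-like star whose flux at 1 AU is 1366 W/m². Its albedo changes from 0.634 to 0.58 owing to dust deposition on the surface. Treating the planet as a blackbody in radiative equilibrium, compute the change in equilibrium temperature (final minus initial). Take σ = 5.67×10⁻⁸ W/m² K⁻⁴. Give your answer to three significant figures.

Irradiance scales as 1/d², so S = 1366 W/m² × (1/0.771)² = 2298 W/m².
With α = 0.634, T₁ = 246.8 K.
Final:   T₂ = [S(1−0.58)/(4σ)]^(1/4) = 255.4 K.
Change: 255.4 − 246.8 = 8.638 K.

8.64 K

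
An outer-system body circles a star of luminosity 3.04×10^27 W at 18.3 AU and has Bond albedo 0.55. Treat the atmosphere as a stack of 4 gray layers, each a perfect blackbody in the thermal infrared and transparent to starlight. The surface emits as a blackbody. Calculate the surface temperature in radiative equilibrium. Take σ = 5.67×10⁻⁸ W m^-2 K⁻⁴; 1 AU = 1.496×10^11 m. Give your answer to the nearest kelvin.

d = 18.3 × 1.496×10^11 m = 2.738×10^12 m.
Spreading L over a sphere of radius d: S = 3.04×10^27/(4π·2.74×10^12²) = 32.28 W m^-2.
Top-of-atmosphere balance: σT_e⁴ = S(1−α)/4 = 3.631 W m^-2 → T_e = 89.46 K.
Layer-by-layer balance gives σT_s⁴ = (N+1)σT_e⁴, so T_s = 5^¼·89.46 = 133.8 K.

134 K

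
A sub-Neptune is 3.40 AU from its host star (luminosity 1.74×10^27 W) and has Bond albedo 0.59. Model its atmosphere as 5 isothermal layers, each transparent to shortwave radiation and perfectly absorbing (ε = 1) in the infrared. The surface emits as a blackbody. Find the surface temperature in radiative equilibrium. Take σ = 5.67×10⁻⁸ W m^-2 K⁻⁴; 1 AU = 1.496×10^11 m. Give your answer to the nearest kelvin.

276 kelvin

Orbital distance: d = 3.40 AU = 5.086×10^11 m.
Flux at the orbit: S = L/(4πd²) = 1.74×10^27/(4π·(5.09×10^11)²) = 535.2 W m^-2.
The effective emission temperature is T_e = [S(1−α)/(4σ)]^¼ = 176.4 K.
With N = 5 opaque layers, T_s = (N+1)^(1/4)·T_e = 6^(1/4)·176.4 = 276.0 K.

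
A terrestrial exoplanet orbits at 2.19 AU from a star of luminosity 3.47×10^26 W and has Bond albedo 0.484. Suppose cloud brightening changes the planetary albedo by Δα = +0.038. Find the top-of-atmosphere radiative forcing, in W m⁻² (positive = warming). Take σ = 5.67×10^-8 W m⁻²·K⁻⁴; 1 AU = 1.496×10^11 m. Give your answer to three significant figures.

-2.44 W m⁻²

d = 2.19 × 1.496×10^11 m = 3.276×10^11 m.
Spreading L over a sphere of radius d: S = 3.47×10^26/(4π·3.28×10^11²) = 257.3 W m⁻².
The change in absorbed flux is Δ[S(1−α)/4] = −SΔα/4 = -2.444 W m⁻².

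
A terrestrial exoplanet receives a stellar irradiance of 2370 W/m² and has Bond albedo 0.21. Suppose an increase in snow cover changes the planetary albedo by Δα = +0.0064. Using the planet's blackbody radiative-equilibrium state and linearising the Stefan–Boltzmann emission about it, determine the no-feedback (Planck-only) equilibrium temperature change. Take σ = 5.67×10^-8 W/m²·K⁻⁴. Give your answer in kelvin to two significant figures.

-0.61 K

Reference equilibrium: T_e = [S(1−α)/(4σ)]^(1/4) = 301.4 K.
ΔF = −(S/4)Δα = −(2370/4)×(+0.0064) = -3.792 W/m².
The Planck feedback parameter is 4σT_e³ = 6.211 W/m²/K.
ΔT₀ = ΔF/λ_P = -3.792/6.211 = -0.610 K.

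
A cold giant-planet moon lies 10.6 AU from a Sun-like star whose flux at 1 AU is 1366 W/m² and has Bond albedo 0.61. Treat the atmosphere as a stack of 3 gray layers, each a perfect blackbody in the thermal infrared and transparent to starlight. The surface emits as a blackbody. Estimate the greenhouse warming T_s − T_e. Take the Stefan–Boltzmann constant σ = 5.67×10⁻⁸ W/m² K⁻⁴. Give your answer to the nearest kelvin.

Irradiance scales as 1/d², so S = 1366 W/m² × (1/10.6)² = 12.16 W/m².
The effective emission temperature is T_e = [S(1−α)/(4σ)]^¼ = 67.62 K.
T_s = (N+1)^(1/4)·T_e = 95.63 K.
Warming: T_s − T_e = 28.01 K.

28 K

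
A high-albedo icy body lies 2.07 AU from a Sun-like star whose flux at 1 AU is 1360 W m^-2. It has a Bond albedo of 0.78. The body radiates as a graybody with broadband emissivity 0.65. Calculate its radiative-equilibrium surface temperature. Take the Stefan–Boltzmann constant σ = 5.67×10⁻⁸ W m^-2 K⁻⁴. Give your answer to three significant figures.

By the inverse-square law, S = 1360/2.07² = 317.4 W m^-2.
Absorbed flux (global mean): S(1−α)/4 = 317.4·0.22/4 = 17.46 W m^-2.
Equating to εσT⁴ with ε = 0.65: T = (17.46/0.65σ)^(1/4) = 147.5 K.

148 kelvin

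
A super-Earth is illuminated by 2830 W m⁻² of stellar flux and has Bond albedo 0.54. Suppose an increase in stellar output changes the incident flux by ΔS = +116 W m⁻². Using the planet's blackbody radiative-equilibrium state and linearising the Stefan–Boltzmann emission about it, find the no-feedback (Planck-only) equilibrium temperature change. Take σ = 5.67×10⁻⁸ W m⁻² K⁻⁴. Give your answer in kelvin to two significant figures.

Reference equilibrium: T_e = [S(1−α)/(4σ)]^(1/4) = 275.2 K.
TOA radiative forcing: ΔF = (1−α)ΔS/4 = 0.46·(+116)/4 = 13.34 W m⁻².
Planck response: λ_P = 4σT_e³ = 4·5.67×10⁻⁸·(275.2)³ = 4.730 W m⁻²/K.
So ΔT₀ = 13.34/4.730 = 2.82 K.

2.8 K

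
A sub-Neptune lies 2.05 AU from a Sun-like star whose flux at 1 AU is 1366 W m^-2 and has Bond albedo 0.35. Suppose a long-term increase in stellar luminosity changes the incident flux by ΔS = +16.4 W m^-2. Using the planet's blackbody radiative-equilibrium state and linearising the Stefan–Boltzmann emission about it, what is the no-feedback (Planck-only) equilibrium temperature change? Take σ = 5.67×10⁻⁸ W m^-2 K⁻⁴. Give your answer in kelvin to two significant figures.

By the inverse-square law, S = 1366/2.05² = 325.0 W m^-2.
Reference equilibrium: T_e = [S(1−α)/(4σ)]^(1/4) = 174.7 K.
TOA radiative forcing: ΔF = (1−α)ΔS/4 = 0.65·(+16.4)/4 = 2.665 W m^-2.
The Planck feedback parameter is 4σT_e³ = 1.209 W m^-2/K.
ΔT₀ = ΔF/λ_P = 2.665/1.209 = 2.20 K.

2.2 K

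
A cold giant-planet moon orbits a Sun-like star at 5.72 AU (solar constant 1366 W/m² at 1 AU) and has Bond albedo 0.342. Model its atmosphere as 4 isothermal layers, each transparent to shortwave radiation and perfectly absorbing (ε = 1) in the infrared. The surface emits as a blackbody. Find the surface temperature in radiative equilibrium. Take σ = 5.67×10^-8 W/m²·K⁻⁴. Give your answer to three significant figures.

By the inverse-square law, S = 1366/5.72² = 41.75 W/m².
OLR = S(1−α)/4 = 6.868 W/m²; the top layer radiates at T_e = 104.9 K.
For an N-layer opaque stack, T_s⁴ = (N+1)T_e⁴, hence T_s = (5)^(1/4)×104.9 K = 156.9 K.

157 K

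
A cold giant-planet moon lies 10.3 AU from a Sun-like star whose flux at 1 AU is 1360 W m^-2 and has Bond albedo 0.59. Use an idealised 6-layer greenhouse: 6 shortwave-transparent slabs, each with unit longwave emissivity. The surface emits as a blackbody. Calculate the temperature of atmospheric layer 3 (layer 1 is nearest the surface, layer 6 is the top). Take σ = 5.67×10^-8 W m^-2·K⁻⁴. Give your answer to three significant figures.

By the inverse-square law, S = 1360/10.3² = 12.82 W m^-2.
The effective emission temperature is T_e = [S(1−α)/(4σ)]^¼ = 69.38 K.
The net upward flux σT_e⁴ is constant between every pair of levels, so T_k⁴ = (N+1−k)T_e⁴.
T_3 = (4)^(1/4)·69.38 = 98.12 K.

98.1 K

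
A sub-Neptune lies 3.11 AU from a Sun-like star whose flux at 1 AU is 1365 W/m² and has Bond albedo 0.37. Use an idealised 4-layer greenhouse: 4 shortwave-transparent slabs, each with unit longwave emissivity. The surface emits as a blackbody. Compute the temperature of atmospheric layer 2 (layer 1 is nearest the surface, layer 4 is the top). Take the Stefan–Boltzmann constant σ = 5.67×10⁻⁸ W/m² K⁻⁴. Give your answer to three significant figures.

185 K

By the inverse-square law, S = 1365/3.11² = 141.1 W/m².
Top-of-atmosphere balance: σT_e⁴ = S(1−α)/4 = 22.23 W/m² → T_e = 140.7 K.
The net upward flux σT_e⁴ is constant between every pair of levels, so T_k⁴ = (N+1−k)T_e⁴.
With k = 2: T_2 = (4+1−2)^¼·140.7 K = 185.2 K.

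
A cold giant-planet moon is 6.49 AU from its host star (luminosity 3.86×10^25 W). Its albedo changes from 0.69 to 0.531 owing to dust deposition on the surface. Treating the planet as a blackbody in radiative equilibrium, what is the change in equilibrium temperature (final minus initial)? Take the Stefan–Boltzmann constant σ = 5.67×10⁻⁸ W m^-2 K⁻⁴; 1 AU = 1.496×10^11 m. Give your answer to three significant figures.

Orbital distance: d = 6.49 AU = 9.709×10^11 m.
S = L/(4πd²) = 3.259 W m^-2.
Before: T₁ = [3.259·0.31/(4σ)]^(1/4) = 45.94 K.
After:  T₂ = [3.259·0.469/(4σ)]^(1/4) = 50.95 K.
ΔT = T₂ − T₁ = 5.010 K.

5.01 K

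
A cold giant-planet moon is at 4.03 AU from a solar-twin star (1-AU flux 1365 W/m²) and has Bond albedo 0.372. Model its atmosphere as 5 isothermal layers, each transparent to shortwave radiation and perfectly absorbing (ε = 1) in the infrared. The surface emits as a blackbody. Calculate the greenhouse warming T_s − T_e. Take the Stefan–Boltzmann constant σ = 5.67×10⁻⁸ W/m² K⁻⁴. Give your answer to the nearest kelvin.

Flux at the orbit: S = 1365/(4.03)² = 84.05 W/m².
Top-of-atmosphere balance: σT_e⁴ = S(1−α)/4 = 13.20 W/m² → T_e = 123.5 K.
Surface: T_s = (6)^¼·T_e = 193.3 K.
So the greenhouse effect raises the surface by 193.3 − 123.5 = 69.79 K.

70 kelvin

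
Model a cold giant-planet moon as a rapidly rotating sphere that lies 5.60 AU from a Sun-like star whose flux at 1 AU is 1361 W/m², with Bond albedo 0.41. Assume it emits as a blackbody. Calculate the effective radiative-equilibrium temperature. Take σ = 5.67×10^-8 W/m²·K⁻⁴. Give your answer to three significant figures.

Flux at the orbit: S = 1361/(5.60)² = 43.40 W/m².
Absorbed flux (global mean): S(1−α)/4 = 43.40·0.59/4 = 6.401 W/m².
Set σT⁴ = 6.401 → T = (6.401/σ)^(1/4) = 103.1 K.

103 K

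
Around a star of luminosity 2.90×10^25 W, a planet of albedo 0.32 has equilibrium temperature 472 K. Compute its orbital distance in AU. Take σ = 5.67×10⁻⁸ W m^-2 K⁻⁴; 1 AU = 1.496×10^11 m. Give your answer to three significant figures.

0.0789 AU

Required flux: S = 4σT⁴/(1−α) = 16550 W m^-2.
From L = 4πd²S, d = √(2.90×10^25/(4π·16550)) = 1.181×10^10 m = 0.07892 AU.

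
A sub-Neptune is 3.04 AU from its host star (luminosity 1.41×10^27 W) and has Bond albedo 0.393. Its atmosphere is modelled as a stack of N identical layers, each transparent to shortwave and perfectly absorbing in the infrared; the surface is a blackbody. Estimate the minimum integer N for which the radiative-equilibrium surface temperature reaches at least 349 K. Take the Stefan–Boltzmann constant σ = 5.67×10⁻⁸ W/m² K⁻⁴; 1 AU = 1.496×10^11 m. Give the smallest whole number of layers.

Orbital distance: d = 3.04 AU = 4.548×10^11 m.
S = L/(4πd²) = 542.5 W/m².
OLR = S(1−α)/4 = 82.32 W/m²; the top layer radiates at T_e = 195.2 K.
Since T_s⁴ = (N+1)T_e⁴, we need N ≥ (T_s/T_e)⁴ − 1 = 9.218.
The minimum whole number is N = 10.

10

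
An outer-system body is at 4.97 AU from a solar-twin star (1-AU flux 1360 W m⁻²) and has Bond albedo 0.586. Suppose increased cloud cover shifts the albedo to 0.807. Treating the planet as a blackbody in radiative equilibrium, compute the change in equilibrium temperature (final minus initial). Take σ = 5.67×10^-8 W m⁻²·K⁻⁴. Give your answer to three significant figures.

By the inverse-square law, S = 1360/4.97² = 55.06 W m⁻².
Initial: T₁ = [S(1−0.586)/(4σ)]^(1/4) = 100.1 K.
Final:   T₂ = [S(1−0.807)/(4σ)]^(1/4) = 82.73 K.
Change: 82.73 − 100.1 = -17.39 K.

-17.4 kelvin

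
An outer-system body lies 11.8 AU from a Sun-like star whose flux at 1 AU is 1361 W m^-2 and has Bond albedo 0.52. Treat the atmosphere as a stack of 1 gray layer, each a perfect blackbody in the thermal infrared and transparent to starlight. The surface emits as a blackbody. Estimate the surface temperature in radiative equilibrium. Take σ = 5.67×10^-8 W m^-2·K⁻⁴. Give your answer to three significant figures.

80.2 K

Flux at the orbit: S = 1361/(11.8)² = 9.774 W m^-2.
Top-of-atmosphere balance: σT_e⁴ = S(1−α)/4 = 1.173 W m^-2 → T_e = 67.44 K.
For an N-layer opaque stack, T_s⁴ = (N+1)T_e⁴, hence T_s = (2)^(1/4)×67.44 K = 80.20 K.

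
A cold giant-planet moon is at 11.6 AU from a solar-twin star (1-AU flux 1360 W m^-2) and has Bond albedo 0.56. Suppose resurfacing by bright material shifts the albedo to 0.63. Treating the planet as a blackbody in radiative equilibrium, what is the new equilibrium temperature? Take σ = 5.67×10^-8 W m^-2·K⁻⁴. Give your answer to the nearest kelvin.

64 K

Flux at the orbit: S = 1360/(11.6)² = 10.11 W m^-2.
T₂ = [S(1−α₂)/(4σ)]^(1/4) = [10.11·0.37/(4σ)]^(1/4) = 63.72 K.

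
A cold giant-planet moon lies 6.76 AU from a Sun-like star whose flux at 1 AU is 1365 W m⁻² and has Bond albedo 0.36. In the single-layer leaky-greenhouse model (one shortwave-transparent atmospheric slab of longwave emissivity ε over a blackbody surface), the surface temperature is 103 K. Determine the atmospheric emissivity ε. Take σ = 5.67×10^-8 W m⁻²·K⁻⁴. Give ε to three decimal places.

By the inverse-square law, S = 1365/6.76² = 29.87 W m⁻².
First, T_e = [29.87·(1−0.36)/(4σ)]^(1/4) = 95.82 K.
Inverting T_s⁴ = 2T_e⁴/(2−ε): (T_e/T_s)⁴ = 0.7489, so ε = 2(1 − 0.7489) = 0.5022.

0.502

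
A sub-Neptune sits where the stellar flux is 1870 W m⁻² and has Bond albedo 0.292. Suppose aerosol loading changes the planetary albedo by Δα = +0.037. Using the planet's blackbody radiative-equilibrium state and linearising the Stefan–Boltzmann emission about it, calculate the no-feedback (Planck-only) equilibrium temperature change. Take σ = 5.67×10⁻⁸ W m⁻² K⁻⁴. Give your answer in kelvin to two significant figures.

-3.6 kelvin

Unperturbed T_e = [1870·(1−0.292)/(4σ)]^¼ = 276.4 K.
ΔF = −(S/4)Δα = −(1870/4)×(+0.037) = -17.30 W m⁻².
Planck response: λ_P = 4σT_e³ = 4·5.67×10⁻⁸·(276.4)³ = 4.790 W m⁻²/K.
ΔT₀ = ΔF/λ_P = -17.30/4.790 = -3.61 K.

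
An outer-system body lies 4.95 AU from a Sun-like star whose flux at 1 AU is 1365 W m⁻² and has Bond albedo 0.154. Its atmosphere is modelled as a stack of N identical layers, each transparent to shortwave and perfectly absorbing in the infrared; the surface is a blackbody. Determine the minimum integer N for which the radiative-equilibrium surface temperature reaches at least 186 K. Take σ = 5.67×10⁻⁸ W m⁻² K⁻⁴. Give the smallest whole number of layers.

Flux at the orbit: S = 1365/(4.95)² = 55.71 W m⁻².
The effective emission temperature is T_e = [S(1−α)/(4σ)]^¼ = 120.1 K.
Since T_s⁴ = (N+1)T_e⁴, we need N ≥ (T_s/T_e)⁴ − 1 = 4.760.
So N ≥ 4.760; the smallest integer is N = 5.

5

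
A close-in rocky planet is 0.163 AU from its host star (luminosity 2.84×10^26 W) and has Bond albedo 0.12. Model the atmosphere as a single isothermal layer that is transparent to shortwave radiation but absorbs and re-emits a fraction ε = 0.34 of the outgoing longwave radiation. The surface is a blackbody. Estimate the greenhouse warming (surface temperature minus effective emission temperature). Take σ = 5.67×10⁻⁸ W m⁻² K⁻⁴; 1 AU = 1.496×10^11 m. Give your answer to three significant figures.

Orbital distance: d = 0.163 AU = 2.438×10^10 m.
Flux at the orbit: S = L/(4πd²) = 2.84×10^26/(4π·(2.44×10^10)²) = 38010 W m⁻².
The planet radiates to space at T_e = [S(1−α)/(4σ)]^(1/4) = 619.7 K.
For a single slab of emissivity ε, T_s⁴ = 2T_e⁴/(2−ε); thus T_s = 619.7·(1.205)^(1/4) = 649.2 K.
Greenhouse warming: T_s − T_e = 29.55 K.

29.5 kelvin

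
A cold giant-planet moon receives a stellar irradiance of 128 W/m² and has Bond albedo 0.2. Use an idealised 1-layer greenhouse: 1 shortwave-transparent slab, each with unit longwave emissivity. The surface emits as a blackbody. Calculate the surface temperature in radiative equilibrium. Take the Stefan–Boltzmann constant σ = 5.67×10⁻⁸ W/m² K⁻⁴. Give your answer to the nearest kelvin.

173 kelvin

OLR = S(1−α)/4 = 25.60 W/m²; the top layer radiates at T_e = 145.8 K.
For an N-layer opaque stack, T_s⁴ = (N+1)T_e⁴, hence T_s = (2)^(1/4)×145.8 K = 173.3 K.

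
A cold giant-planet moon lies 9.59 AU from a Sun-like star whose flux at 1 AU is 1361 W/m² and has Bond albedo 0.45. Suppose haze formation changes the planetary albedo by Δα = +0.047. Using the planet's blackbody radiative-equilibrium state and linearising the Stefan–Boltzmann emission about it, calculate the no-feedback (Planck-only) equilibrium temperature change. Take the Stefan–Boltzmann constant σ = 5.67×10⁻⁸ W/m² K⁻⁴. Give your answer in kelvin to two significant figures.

-1.7 kelvin

Flux at the orbit: S = 1361/(9.59)² = 14.80 W/m².
Reference equilibrium: T_e = [S(1−α)/(4σ)]^(1/4) = 77.40 K.
ΔF = −(S/4)Δα = −(14.80/4)×(+0.047) = -0.1739 W/m².
Planck response: λ_P = 4σT_e³ = 4·5.67×10⁻⁸·(77.40)³ = 0.1052 W/m²/K.
So ΔT₀ = -0.1739/0.1052 = -1.65 K.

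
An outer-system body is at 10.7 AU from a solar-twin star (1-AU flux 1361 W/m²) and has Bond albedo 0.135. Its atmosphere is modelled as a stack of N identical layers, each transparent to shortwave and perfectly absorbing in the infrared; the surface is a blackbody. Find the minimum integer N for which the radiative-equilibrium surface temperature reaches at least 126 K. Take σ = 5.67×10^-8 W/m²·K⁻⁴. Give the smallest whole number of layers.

5

Flux at the orbit: S = 1361/(10.7)² = 11.89 W/m².
Top-of-atmosphere balance: σT_e⁴ = S(1−α)/4 = 2.571 W/m² → T_e = 82.06 K.
Since T_s⁴ = (N+1)T_e⁴, we need N ≥ (T_s/T_e)⁴ − 1 = 4.559.
So N ≥ 4.559; the smallest integer is N = 5.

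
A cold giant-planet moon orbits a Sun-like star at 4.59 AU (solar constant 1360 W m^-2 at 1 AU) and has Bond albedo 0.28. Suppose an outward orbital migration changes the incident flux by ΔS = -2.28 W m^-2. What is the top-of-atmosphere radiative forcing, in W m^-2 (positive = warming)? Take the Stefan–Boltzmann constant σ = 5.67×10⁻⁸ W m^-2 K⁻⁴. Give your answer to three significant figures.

-0.410 W m^-2

By the inverse-square law, S = 1360/4.59² = 64.55 W m^-2.
TOA radiative forcing: ΔF = (1−α)ΔS/4 = 0.72·(-2.28)/4 = -0.4104 W m^-2.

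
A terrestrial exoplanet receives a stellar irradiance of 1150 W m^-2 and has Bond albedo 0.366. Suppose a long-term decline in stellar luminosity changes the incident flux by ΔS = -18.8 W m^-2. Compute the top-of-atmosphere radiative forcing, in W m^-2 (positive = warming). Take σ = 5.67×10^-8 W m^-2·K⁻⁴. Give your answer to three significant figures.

-2.98 W m^-2

TOA radiative forcing: ΔF = (1−α)ΔS/4 = 0.634·(-18.8)/4 = -2.980 W m^-2.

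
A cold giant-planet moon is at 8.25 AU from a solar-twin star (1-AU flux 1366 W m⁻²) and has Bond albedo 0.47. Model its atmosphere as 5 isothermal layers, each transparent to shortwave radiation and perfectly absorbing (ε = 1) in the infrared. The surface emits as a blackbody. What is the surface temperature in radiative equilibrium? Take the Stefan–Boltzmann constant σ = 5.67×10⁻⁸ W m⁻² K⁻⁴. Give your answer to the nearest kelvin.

130 kelvin

Irradiance scales as 1/d², so S = 1366 W m⁻² × (1/8.25)² = 20.07 W m⁻².
Top-of-atmosphere balance: σT_e⁴ = S(1−α)/4 = 2.659 W m⁻² → T_e = 82.75 K.
For an N-layer opaque stack, T_s⁴ = (N+1)T_e⁴, hence T_s = (6)^(1/4)×82.75 K = 129.5 K.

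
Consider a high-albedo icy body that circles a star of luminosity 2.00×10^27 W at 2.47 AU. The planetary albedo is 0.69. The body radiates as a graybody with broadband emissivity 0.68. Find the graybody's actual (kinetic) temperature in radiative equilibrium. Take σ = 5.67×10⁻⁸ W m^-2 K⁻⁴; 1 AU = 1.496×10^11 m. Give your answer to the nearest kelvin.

Orbital distance: d = 2.47 AU = 3.695×10^11 m.
S = L/(4πd²) = 1166 W m^-2.
Averaging over the sphere, the absorbed flux is S(1−α)/4 = 90.34 W m^-2.
Equating to εσT⁴ with ε = 0.68: T = (90.34/0.68σ)^(1/4) = 220.0 K.

220 K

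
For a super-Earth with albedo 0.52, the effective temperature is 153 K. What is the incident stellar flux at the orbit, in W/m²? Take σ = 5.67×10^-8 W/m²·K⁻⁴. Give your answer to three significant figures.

259 W/m²

From S(1−α)/4 = σT⁴: S = 4σT⁴/(1−α).
The emitted flux is σT⁴ = 31.07 W/m².
So S = 4×31.07/(1−0.52) = 258.9 W/m².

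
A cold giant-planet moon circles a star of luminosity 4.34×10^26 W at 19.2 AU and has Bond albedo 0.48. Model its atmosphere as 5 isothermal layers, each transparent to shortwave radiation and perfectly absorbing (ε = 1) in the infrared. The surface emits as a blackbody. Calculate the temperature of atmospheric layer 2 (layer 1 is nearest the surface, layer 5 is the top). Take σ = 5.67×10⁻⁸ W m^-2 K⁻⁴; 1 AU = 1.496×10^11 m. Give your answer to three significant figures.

d = 19.2 × 1.496×10^11 m = 2.872×10^12 m.
Flux at the orbit: S = L/(4πd²) = 4.34×10^26/(4π·(2.87×10^12)²) = 4.186 W m^-2.
OLR = S(1−α)/4 = 0.5442 W m^-2; the top layer radiates at T_e = 55.66 K.
In the N-layer model, layer k (counted from the surface) has T_k = (N+1−k)^(1/4)·T_e.
With k = 2: T_2 = (5+1−2)^¼·55.66 K = 78.72 K.

78.7 K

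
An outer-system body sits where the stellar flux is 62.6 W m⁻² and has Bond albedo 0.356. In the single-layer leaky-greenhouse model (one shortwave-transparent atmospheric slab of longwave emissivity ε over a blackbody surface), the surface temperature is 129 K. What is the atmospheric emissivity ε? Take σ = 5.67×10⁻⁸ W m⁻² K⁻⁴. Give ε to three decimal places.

TOA balance gives T_e = 115.5 K.
T_s⁴ = T_e⁴·2/(2−ε) → ε = 2 − 2(T_e/T_s)⁴ = 2 − 2·(115.5/129)⁴ = 0.7162.

0.716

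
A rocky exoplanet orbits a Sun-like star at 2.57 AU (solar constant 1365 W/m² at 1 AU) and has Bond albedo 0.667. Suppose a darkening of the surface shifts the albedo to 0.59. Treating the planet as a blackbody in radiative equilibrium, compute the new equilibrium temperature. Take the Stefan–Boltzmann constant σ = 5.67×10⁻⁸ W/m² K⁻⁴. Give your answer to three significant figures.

Flux at the orbit: S = 1365/(2.57)² = 206.7 W/m².
With the new albedo, S(1−α₂)/4 = 21.18 W/m², so T₂ = 139.0 K.

139 kelvin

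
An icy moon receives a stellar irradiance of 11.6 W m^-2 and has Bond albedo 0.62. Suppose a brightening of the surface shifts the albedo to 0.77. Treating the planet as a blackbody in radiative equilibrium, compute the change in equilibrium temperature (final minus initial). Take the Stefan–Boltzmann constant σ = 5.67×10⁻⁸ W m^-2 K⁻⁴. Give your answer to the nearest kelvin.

-8 K

Before: T₁ = [11.60·0.38/(4σ)]^(1/4) = 66.40 K.
Final:   T₂ = [S(1−0.77)/(4σ)]^(1/4) = 58.56 K.
Change: 58.56 − 66.40 = -7.833 K.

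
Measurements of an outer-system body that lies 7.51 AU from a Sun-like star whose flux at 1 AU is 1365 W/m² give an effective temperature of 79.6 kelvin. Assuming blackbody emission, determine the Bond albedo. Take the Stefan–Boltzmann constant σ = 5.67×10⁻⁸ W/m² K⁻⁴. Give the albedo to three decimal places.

Flux at the orbit: S = 1365/(7.51)² = 24.20 W/m².
Energy balance: S(1−α)/4 = σT⁴, so 1−α = 4σT⁴/S.
4σT⁴ = 4·5.67×10⁻⁸·(79.6)⁴ = 9.105 W/m².
1−α = 9.105/24.20 = 0.3762, so α = 0.6238.

0.624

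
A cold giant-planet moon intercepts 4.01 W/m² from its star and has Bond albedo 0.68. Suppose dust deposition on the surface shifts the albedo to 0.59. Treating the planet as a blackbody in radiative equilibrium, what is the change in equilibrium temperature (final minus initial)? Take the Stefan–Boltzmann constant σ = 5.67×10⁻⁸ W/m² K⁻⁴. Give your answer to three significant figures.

3.12 K

Initial: T₁ = [S(1−0.68)/(4σ)]^(1/4) = 48.77 K.
With α = 0.59, T₂ = 51.89 K.
Change: 51.89 − 48.77 = 3.117 K.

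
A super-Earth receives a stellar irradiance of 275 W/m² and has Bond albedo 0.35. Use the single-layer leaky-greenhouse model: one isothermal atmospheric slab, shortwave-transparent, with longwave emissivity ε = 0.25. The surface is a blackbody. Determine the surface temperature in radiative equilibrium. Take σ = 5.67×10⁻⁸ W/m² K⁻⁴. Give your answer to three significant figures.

The planet radiates to space at T_e = [S(1−α)/(4σ)]^(1/4) = 167.6 K.
For a single slab of emissivity ε, T_s⁴ = 2T_e⁴/(2−ε); thus T_s = 167.6·(1.143)^(1/4) = 173.2 K.

173 K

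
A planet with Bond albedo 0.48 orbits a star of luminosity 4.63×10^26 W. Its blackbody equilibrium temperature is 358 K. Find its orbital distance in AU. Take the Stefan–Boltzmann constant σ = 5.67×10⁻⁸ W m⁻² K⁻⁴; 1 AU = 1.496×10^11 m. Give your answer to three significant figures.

0.479 AU

Energy balance gives S = 4σT⁴/(1−α) = 7164 W m⁻².
Then d = [L/(4πS)]^(1/2) = 7.171×10^10 m, i.e. 0.4794 AU.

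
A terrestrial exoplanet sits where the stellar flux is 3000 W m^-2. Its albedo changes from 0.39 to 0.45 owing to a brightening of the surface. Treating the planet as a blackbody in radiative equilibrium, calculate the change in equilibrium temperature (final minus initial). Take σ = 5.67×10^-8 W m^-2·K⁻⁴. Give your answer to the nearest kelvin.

Initial: T₁ = [S(1−0.39)/(4σ)]^(1/4) = 299.7 K.
Final:   T₂ = [S(1−0.45)/(4σ)]^(1/4) = 292.1 K.
ΔT = T₂ − T₁ = -7.659 K.

-8 K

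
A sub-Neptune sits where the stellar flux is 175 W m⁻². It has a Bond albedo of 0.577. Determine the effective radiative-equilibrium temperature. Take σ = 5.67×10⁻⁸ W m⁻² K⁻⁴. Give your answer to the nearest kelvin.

134 kelvin

The planet absorbs (1−α)S over its disc πR² and re-emits over 4πR², so the mean absorbed flux is (1−0.577)·175.0/4 = 18.51 W m⁻².
Balancing against σT⁴: T = (18.51/5.67×10⁻⁸)^(1/4) = 134.4 K.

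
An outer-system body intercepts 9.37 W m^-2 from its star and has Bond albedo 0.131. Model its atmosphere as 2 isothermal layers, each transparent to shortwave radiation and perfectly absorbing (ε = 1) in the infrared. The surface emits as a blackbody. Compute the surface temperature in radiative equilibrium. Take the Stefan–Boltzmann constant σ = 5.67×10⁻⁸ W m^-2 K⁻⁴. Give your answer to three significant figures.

102 K

The effective emission temperature is T_e = [S(1−α)/(4σ)]^¼ = 77.41 K.
With N = 2 opaque layers, T_s = (N+1)^(1/4)·T_e = 3^(1/4)·77.41 = 101.9 K.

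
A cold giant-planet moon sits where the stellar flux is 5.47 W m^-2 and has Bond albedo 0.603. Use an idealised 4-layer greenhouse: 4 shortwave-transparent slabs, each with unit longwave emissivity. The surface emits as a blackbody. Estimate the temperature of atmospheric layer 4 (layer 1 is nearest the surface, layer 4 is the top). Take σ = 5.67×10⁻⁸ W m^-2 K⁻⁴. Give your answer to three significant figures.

Top-of-atmosphere balance: σT_e⁴ = S(1−α)/4 = 0.5429 W m^-2 → T_e = 55.63 K.
In the N-layer model, layer k (counted from the surface) has T_k = (N+1−k)^(1/4)·T_e.
With k = 4: T_4 = (4+1−4)^¼·55.63 K = 55.63 K.

55.6 K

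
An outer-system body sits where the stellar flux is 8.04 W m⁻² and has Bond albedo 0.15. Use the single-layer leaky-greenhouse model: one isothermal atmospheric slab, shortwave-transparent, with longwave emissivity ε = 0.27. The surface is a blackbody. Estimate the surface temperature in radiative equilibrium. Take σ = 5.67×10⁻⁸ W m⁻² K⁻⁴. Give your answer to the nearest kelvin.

Effective emission temperature (TOA balance): σT_e⁴ = S(1−α)/4 = 1.708 W m⁻² → T_e = 74.09 K.
Surface balance with a leaky layer gives σT_s⁴ = σT_e⁴·2/(2−ε), so T_s = T_e·[2/(2−0.27)]^(1/4) = 76.83 K.

77 K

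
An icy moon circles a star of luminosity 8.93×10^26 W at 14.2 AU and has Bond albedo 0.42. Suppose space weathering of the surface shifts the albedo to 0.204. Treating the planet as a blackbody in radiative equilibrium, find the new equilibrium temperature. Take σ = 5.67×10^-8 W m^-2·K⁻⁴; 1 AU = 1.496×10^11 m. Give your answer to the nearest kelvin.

86 kelvin

d = 14.2 × 1.496×10^11 m = 2.124×10^12 m.
Spreading L over a sphere of radius d: S = 8.93×10^26/(4π·2.12×10^12²) = 15.75 W m^-2.
With the new albedo, S(1−α₂)/4 = 3.134 W m^-2, so T₂ = 86.22 K.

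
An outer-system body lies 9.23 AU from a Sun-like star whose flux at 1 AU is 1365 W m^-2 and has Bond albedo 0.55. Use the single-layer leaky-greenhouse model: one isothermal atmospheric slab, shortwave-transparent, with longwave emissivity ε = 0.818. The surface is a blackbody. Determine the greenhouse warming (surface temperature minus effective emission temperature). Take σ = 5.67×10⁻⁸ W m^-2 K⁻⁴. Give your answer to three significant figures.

Flux at the orbit: S = 1365/(9.23)² = 16.02 W m^-2.
Effective emission temperature (TOA balance): σT_e⁴ = S(1−α)/4 = 1.803 W m^-2 → T_e = 75.09 K.
Surface balance with a leaky layer gives σT_s⁴ = σT_e⁴·2/(2−ε), so T_s = T_e·[2/(2−0.818)]^(1/4) = 85.64 K.
Greenhouse warming: T_s − T_e = 10.55 K.

10.6 kelvin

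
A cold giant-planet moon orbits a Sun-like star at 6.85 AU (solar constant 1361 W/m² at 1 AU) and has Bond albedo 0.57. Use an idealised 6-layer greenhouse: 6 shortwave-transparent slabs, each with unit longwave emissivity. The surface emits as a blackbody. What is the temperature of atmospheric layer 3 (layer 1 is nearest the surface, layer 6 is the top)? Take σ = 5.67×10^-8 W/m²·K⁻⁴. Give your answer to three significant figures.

By the inverse-square law, S = 1361/6.85² = 29.01 W/m².
Top-of-atmosphere balance: σT_e⁴ = S(1−α)/4 = 3.118 W/m² → T_e = 86.11 K.
Each opaque layer satisfies 2T_j⁴ = T_{j−1}⁴ + T_{j+1}⁴, giving T_k⁴ = (N+1−k)T_e⁴.
With k = 3: T_3 = (6+1−3)^¼·86.11 K = 121.8 K.

122 K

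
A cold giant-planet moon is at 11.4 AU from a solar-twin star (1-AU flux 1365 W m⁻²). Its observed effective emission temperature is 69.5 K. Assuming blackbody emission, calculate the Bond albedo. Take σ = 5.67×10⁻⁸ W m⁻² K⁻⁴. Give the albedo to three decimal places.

0.496

By the inverse-square law, S = 1365/11.4² = 10.50 W m⁻².
Rearranging the radiative balance, α = 1 − 4σT⁴/S.
σT⁴ = 1.323 W m⁻², so 4σT⁴ = 5.292 W m⁻².
Hence α = 1 − 5.292/10.50 = 0.4962.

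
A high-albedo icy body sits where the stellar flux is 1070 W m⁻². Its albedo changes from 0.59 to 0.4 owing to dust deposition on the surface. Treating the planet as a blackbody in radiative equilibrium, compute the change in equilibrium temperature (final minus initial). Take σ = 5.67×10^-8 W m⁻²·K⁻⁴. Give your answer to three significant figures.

20.9 K

Initial: T₁ = [S(1−0.59)/(4σ)]^(1/4) = 209.7 K.
Final:   T₂ = [S(1−0.4)/(4σ)]^(1/4) = 230.7 K.
Change: 230.7 − 209.7 = 20.94 K.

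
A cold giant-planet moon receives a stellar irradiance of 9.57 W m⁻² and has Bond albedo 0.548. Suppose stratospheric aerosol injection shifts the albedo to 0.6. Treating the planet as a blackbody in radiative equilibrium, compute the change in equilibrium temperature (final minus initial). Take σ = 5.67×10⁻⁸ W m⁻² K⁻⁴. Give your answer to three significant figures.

-1.99 K

With α = 0.548, T₁ = 66.08 K.
After:  T₂ = [9.570·0.4/(4σ)]^(1/4) = 64.10 K.
Change: 64.10 − 66.08 = -1.989 K.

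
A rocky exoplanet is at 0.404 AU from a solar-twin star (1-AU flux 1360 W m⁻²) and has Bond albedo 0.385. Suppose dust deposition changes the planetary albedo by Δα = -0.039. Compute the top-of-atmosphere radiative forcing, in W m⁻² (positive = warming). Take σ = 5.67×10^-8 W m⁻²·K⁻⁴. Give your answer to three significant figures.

81.2 W m⁻²

Irradiance scales as 1/d², so S = 1360 W m⁻² × (1/0.404)² = 8333 W m⁻².
ΔF = −(S/4)Δα = −(8333/4)×(-0.039) = 81.24 W m⁻².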